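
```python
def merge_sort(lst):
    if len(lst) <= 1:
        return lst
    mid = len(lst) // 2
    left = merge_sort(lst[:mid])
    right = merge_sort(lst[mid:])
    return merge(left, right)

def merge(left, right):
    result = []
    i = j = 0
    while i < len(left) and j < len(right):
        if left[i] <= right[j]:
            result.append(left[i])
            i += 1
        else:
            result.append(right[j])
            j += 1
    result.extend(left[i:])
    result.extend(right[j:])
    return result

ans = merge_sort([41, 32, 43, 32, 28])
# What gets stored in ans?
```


merge_sort([41, 32, 43, 32, 28])
Split into [41, 32] and [43, 32, 28]
Left sorted: [32, 41]
Right sorted: [28, 32, 43]
Merge [32, 41] and [28, 32, 43]
= [28, 32, 32, 41, 43]


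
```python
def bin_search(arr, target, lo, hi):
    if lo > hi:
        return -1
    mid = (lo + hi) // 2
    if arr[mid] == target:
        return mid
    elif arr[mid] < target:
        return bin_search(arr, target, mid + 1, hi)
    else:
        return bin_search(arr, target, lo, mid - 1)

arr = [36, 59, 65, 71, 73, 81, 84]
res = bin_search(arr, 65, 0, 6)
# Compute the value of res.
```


bin_search(arr, 65, 0, 6)
lo=0, hi=6, mid=3, arr[mid]=71
71 > 65, search left half
lo=0, hi=2, mid=1, arr[mid]=59
59 < 65, search right half
lo=2, hi=2, mid=2, arr[mid]=65
arr[2] == 65, found at index 2
= 2


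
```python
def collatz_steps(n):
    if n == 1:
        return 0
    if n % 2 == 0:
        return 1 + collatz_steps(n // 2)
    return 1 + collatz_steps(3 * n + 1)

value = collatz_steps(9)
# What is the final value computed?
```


collatz_steps(9)
9 is odd -> 3*9+1 = 28 -> collatz_steps(28)
28 is even -> collatz_steps(14)
14 is even -> collatz_steps(7)
7 is odd -> 3*7+1 = 22 -> collatz_steps(22)
22 is even -> collatz_steps(11)
11 is odd -> 3*11+1 = 34 -> collatz_steps(34)
34 is even -> collatz_steps(17)
17 is odd -> 3*17+1 = 52 -> collatz_steps(52)
52 is even -> collatz_steps(26)
26 is even -> collatz_steps(13)
13 is odd -> 3*13+1 = 40 -> collatz_steps(40)
40 is even -> collatz_steps(20)
20 is even -> collatz_steps(10)
10 is even -> collatz_steps(5)
5 is odd -> 3*5+1 = 16 -> collatz_steps(16)
16 is even -> collatz_steps(8)
8 is even -> collatz_steps(4)
4 is even -> collatz_steps(2)
2 is even -> collatz_steps(1)
Reached 1 after 19 steps
= 19


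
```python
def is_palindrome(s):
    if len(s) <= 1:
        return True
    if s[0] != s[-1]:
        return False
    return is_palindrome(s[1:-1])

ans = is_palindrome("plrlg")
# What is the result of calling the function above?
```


is_palindrome("plrlg")
"plrlg": s[0]='p' != s[-1]='g' -> False
= False


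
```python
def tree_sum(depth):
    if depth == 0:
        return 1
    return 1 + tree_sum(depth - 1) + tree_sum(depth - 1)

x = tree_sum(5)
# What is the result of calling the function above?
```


tree_sum(5)
= 1 + tree_sum(4) + tree_sum(4)
= 1 + 2 * tree_sum(4)
tree_sum(k) = 2^(k+1) - 1
tree_sum(0) = 1
tree_sum(1) = 3
tree_sum(2) = 7
tree_sum(3) = 15
tree_sum(4) = 31
tree_sum(5) = 2^6 - 1 = 63


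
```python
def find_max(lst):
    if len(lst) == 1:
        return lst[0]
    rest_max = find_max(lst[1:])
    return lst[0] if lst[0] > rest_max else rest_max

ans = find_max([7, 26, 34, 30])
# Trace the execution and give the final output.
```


find_max([7, 26, 34, 30])
= compare 7 with find_max([26, 34, 30])
= compare 26 with find_max([34, 30])
= compare 34 with find_max([30])
Base: find_max([30]) = 30
compare 34 with 30: max = 34
compare 26 with 34: max = 34
compare 7 with 34: max = 34
= 34


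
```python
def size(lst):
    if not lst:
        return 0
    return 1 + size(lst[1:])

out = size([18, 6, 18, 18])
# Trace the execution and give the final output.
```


size([18, 6, 18, 18])
= 1 + size([6, 18, 18])
= 1 + 1 + size([18, 18])
= 1 + 1 + 1 + size([18])
= 1 + 1 + 1 + 1 + size([])
= 1 + 1 + 1 + 1 + 0
= 4


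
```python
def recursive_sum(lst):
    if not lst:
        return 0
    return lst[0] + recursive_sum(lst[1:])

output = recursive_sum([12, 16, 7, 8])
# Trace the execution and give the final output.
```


recursive_sum([12, 16, 7, 8])
= 12 + recursive_sum([16, 7, 8])
= 12 + 16 + recursive_sum([7, 8])
= 12 + 16 + 7 + recursive_sum([8])
= 12 + 16 + 7 + 8 + recursive_sum([])
= 12 + 16 + 7 + 8 + 0
= 43


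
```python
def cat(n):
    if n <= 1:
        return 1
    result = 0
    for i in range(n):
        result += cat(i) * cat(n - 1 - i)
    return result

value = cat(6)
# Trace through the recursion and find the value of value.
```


cat(6)
= sum of cat(i) * cat(6-1-i) for i in 0..5
First compute sub-values bottom-up:
  cat(0) = 1, cat(1) = 1
  cat(2) = 1*1 + 1*1 = 2
  cat(3) = 1*2 + 1*1 + 2*1 = 5
  cat(4) = 1*5 + 1*2 + 2*1 + 5*1 = 14
  cat(5) = 1*14 + 1*5 + 2*2 + 5*1 + 14*1 = 42
Now cat(6):
  cat(0)*cat(5) = 1*42 = 42
  cat(1)*cat(4) = 1*14 = 14
  cat(2)*cat(3) = 2*5 = 10
  cat(3)*cat(2) = 5*2 = 10
  cat(4)*cat(1) = 14*1 = 14
  cat(5)*cat(0) = 42*1 = 42
= 42 + 14 + 10 + 10 + 14 + 42
= 132


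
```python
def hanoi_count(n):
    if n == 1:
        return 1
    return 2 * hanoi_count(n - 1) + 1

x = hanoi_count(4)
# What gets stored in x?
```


hanoi_count(4)
= 2 * hanoi_count(3) + 1
= 2 * (2 * hanoi_count(2) + 1) + 1
= 2 * (2 * (2 * hanoi_count(1) + 1) + 1) + 1
Now compute bottom-up:
hanoi_count(1) = 1
hanoi_count(2) = 2 * 1 + 1 = 3
hanoi_count(3) = 2 * 3 + 1 = 7
hanoi_count(4) = 2 * 7 + 1 = 15
= 15


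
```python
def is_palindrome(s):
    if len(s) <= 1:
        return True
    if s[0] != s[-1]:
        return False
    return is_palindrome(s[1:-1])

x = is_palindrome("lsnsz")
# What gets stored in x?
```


is_palindrome("lsnsz")
"lsnsz": s[0]='l' != s[-1]='z' -> False
= False


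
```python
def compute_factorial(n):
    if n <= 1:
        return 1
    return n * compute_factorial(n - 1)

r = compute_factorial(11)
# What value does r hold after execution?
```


compute_factorial(11)
= 11 * compute_factorial(10)
= 11 * 10 * compute_factorial(9)
= 11 * 10 * 9 * compute_factorial(8)
= 11 * 10 * 9 * 8 * compute_factorial(7)
= 11 * 10 * 9 * 8 * 7 * compute_factorial(6)
= 11 * 10 * 9 * 8 * 7 * 6 * compute_factorial(5)
= 11 * 10 * 9 * 8 * 7 * 6 * 5 * compute_factorial(4)
= 11 * 10 * 9 * 8 * 7 * 6 * 5 * 4 * compute_factorial(3)
= 11 * 10 * 9 * 8 * 7 * 6 * 5 * 4 * 3 * compute_factorial(2)
= 11 * 10 * 9 * 8 * 7 * 6 * 5 * 4 * 3 * 2 * compute_factorial(1)
= 11 * 10 * 9 * 8 * 7 * 6 * 5 * 4 * 3 * 2 * 1
= 39916800


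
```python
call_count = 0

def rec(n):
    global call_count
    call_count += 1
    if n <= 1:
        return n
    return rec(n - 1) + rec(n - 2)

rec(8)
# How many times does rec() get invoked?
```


rec(8) calls rec(7) and rec(6); each non-base call branches into two more.
Let C(k) = total number of calls made by rec(k), including the call to rec(k) itself.
Base cases: C(0) = 1, C(1) = 1
Recurrence: C(k) = 1 + C(k-1) + C(k-2)
  C(2) = 1 + C(1) + C(0) = 1 + 1 + 1 = 3
  C(3) = 1 + C(2) + C(1) = 1 + 3 + 1 = 5
  C(4) = 1 + C(3) + C(2) = 1 + 5 + 3 = 9
  C(5) = 1 + C(4) + C(3) = 1 + 9 + 5 = 15
  C(6) = 1 + C(5) + C(4) = 1 + 15 + 9 = 25
  C(7) = 1 + C(6) + C(5) = 1 + 25 + 15 = 41
  C(8) = 1 + C(7) + C(6) = 1 + 41 + 25 = 67
Total calls = C(8) = 67


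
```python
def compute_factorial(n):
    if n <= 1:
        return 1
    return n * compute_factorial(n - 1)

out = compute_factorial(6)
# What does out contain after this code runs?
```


compute_factorial(6)
= 6 * compute_factorial(5)
= 6 * 5 * compute_factorial(4)
= 6 * 5 * 4 * compute_factorial(3)
= 6 * 5 * 4 * 3 * compute_factorial(2)
= 6 * 5 * 4 * 3 * 2 * compute_factorial(1)
= 6 * 5 * 4 * 3 * 2 * 1
= 720


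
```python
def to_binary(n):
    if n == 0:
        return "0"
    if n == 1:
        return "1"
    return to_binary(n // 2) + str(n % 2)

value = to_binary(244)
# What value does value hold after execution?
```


to_binary(244)
= to_binary(122) + "0"
= to_binary(61) + "0" + "0"
= to_binary(30) + "1" + "0" + "0"
= to_binary(15) + "0" + "1" + "0" + "0"
= to_binary(7) + "1" + "0" + "1" + "0" + "0"
= to_binary(3) + "1" + "1" + "0" + "1" + "0" + "0"
= to_binary(1) + "1" + "1" + "1" + "0" + "1" + "0" + "0"
= "1" + "1" + "1" + "1" + "0" + "1" + "0" + "0"
= "11110100"


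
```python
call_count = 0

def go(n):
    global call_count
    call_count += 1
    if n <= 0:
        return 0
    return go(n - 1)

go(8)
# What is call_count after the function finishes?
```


go(8) calls go(7) calls ... calls go(0)
Total calls: 8 + 1 (for base case) = 9


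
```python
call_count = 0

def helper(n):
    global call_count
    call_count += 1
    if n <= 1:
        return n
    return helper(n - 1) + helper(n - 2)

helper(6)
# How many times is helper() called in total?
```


helper(6) calls helper(5) and helper(4); each non-base call branches into two more.
Let C(k) = total number of calls made by helper(k), including the call to helper(k) itself.
Base cases: C(0) = 1, C(1) = 1
Recurrence: C(k) = 1 + C(k-1) + C(k-2)
  C(2) = 1 + C(1) + C(0) = 1 + 1 + 1 = 3
  C(3) = 1 + C(2) + C(1) = 1 + 3 + 1 = 5
  C(4) = 1 + C(3) + C(2) = 1 + 5 + 3 = 9
  C(5) = 1 + C(4) + C(3) = 1 + 9 + 5 = 15
  C(6) = 1 + C(5) + C(4) = 1 + 15 + 9 = 25
Total calls = C(6) = 25


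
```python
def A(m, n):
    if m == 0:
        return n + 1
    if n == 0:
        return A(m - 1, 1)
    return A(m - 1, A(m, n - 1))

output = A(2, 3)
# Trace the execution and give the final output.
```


A(2, 3)
= A(1, A(2, 2))
First compute A(2, 2) = 7
= A(1, 7)
= 9


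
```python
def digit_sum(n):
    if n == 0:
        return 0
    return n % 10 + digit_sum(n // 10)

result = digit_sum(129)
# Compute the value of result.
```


digit_sum(129)
= 9 + digit_sum(12)
= 9 + 2 + digit_sum(1)
= 9 + 2 + 1 + digit_sum(0)
= 9 + 2 + 1 + 0
= 12


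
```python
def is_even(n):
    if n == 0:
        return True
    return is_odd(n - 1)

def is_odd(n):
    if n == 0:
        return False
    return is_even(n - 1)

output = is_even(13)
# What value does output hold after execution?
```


is_even(13)
= is_odd(12)
= is_even(11)
= is_odd(10)
= is_even(9)
= is_odd(8)
= is_even(7)
= is_odd(6)
= is_even(5)
= is_odd(4)
= is_even(3)
= is_odd(2)
= is_even(1)
= is_odd(0)
n == 0: return False
= False


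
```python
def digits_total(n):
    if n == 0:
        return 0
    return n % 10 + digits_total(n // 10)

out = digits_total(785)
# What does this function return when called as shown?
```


digits_total(785)
= 5 + digits_total(78)
= 5 + 8 + digits_total(7)
= 5 + 8 + 7 + digits_total(0)
= 5 + 8 + 7 + 0
= 20


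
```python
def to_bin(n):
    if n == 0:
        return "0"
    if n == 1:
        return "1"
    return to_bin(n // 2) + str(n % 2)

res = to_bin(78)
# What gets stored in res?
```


to_bin(78)
= to_bin(39) + "0"
= to_bin(19) + "1" + "0"
= to_bin(9) + "1" + "1" + "0"
= to_bin(4) + "1" + "1" + "1" + "0"
= to_bin(2) + "0" + "1" + "1" + "1" + "0"
= to_bin(1) + "0" + "0" + "1" + "1" + "1" + "0"
= "1" + "0" + "0" + "1" + "1" + "1" + "0"
= "1001110"


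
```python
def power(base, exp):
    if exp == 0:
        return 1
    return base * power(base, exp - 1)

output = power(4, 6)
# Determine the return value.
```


power(4, 6)
= 4 * power(4, 5)
= 4 * 4 * power(4, 4)
= 4 * 4 * 4 * power(4, 3)
= 4 * 4 * 4 * 4 * power(4, 2)
= 4 * 4 * 4 * 4 * 4 * power(4, 1)
= 4 * 4 * 4 * 4 * 4 * 4 * power(4, 0)
= 4 * 4 * 4 * 4 * 4 * 4 * 1
= 4096


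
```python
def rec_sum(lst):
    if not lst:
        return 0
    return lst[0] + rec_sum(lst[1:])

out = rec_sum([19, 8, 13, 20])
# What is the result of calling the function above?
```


rec_sum([19, 8, 13, 20])
= 19 + rec_sum([8, 13, 20])
= 19 + 8 + rec_sum([13, 20])
= 19 + 8 + 13 + rec_sum([20])
= 19 + 8 + 13 + 20 + rec_sum([])
= 19 + 8 + 13 + 20 + 0
= 60


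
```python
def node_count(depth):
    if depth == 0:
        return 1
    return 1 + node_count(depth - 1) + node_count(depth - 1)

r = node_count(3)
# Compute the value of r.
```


node_count(3)
= 1 + node_count(2) + node_count(2)
= 1 + 2 * node_count(2)
node_count(k) = 2^(k+1) - 1
node_count(0) = 1
node_count(1) = 3
node_count(2) = 7
node_count(3) = 15
node_count(3) = 2^4 - 1 = 15


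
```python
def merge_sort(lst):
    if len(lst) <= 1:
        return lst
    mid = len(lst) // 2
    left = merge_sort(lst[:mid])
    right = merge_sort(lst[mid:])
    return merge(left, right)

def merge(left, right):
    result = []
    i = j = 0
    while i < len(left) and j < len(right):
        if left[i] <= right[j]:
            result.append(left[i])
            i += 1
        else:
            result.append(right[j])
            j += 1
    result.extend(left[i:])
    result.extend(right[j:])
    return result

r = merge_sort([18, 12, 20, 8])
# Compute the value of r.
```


merge_sort([18, 12, 20, 8])
Split into [18, 12] and [20, 8]
Left sorted: [12, 18]
Right sorted: [8, 20]
Merge [12, 18] and [8, 20]
= [8, 12, 18, 20]


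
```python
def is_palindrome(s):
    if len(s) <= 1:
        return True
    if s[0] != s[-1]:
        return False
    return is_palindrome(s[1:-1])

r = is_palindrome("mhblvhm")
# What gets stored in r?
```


is_palindrome("mhblvhm")
"mhblvhm": s[0]='m' == s[-1]='m' -> is_palindrome("hblvh")
"hblvh": s[0]='h' == s[-1]='h' -> is_palindrome("blv")
"blv": s[0]='b' != s[-1]='v' -> False
= False


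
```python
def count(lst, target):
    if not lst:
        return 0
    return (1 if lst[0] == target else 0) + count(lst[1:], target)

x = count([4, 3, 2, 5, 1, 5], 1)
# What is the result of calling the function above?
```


count([4, 3, 2, 5, 1, 5], 1)
lst[0]=4 != 1: 0 + count([3, 2, 5, 1, 5], 1)
lst[0]=3 != 1: 0 + count([2, 5, 1, 5], 1)
lst[0]=2 != 1: 0 + count([5, 1, 5], 1)
lst[0]=5 != 1: 0 + count([1, 5], 1)
lst[0]=1 == 1: 1 + count([5], 1)
lst[0]=5 != 1: 0 + count([], 1)
= 1


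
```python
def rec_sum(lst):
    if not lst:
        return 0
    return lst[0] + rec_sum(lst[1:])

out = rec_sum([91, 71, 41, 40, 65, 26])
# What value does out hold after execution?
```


rec_sum([91, 71, 41, 40, 65, 26])
= 91 + rec_sum([71, 41, 40, 65, 26])
= 91 + 71 + rec_sum([41, 40, 65, 26])
= 91 + 71 + 41 + rec_sum([40, 65, 26])
= 91 + 71 + 41 + 40 + rec_sum([65, 26])
= 91 + 71 + 41 + 40 + 65 + rec_sum([26])
= 91 + 71 + 41 + 40 + 65 + 26 + rec_sum([])
= 91 + 71 + 41 + 40 + 65 + 26 + 0
= 334


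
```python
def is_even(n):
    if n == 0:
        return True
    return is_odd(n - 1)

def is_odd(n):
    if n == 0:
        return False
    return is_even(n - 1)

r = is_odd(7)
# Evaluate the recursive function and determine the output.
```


is_odd(7)
= is_even(6)
= is_odd(5)
= is_even(4)
= is_odd(3)
= is_even(2)
= is_odd(1)
= is_even(0)
n == 0: return True
= True


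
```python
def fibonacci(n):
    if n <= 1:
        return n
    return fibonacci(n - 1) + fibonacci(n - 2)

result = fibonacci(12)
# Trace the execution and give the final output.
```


fibonacci(12)
= fibonacci(11) + fibonacci(10)
= (fibonacci(10) + fibonacci(9)) + fibonacci(10)
Computing bottom-up: fibonacci(0)=0, fibonacci(1)=1, fibonacci(2)=1, fibonacci(3)=2, fibonacci(4)=3, fibonacci(5)=5, fibonacci(6)=8, fibonacci(7)=13, fibonacci(8)=21, fibonacci(9)=34, fibonacci(10)=55, fibonacci(11)=89, fibonacci(12)=144
= 144


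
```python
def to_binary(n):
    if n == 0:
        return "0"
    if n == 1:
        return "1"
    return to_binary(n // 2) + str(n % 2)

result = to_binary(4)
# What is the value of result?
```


to_binary(4)
= to_binary(2) + "0"
= to_binary(1) + "0" + "0"
= "1" + "0" + "0"
= "100"


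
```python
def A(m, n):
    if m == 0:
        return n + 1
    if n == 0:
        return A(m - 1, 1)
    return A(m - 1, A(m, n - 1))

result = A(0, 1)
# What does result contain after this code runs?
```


A(0, 1)
m == 0: return 1 + 1 = 2
= 2


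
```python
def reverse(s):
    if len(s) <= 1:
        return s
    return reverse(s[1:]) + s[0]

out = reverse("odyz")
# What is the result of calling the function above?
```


reverse("odyz")
= reverse("dyz") + "o"
= reverse("yz") + "d" + "o"
= reverse("z") + "y" + "d" + "o"
= "z" + "y" + "d" + "o"
= "zydo"


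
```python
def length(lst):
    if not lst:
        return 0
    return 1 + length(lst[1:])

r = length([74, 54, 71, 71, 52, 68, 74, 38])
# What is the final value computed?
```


length([74, 54, 71, 71, 52, 68, 74, 38])
= 1 + length([54, 71, 71, 52, 68, 74, 38])
= 1 + 1 + length([71, 71, 52, 68, 74, 38])
= 1 + 1 + 1 + length([71, 52, 68, 74, 38])
= 1 + 1 + 1 + 1 + length([52, 68, 74, 38])
= 1 + 1 + 1 + 1 + 1 + length([68, 74, 38])
= 1 + 1 + 1 + 1 + 1 + 1 + length([74, 38])
= 1 + 1 + 1 + 1 + 1 + 1 + 1 + length([38])
= 1 + 1 + 1 + 1 + 1 + 1 + 1 + 1 + length([])
= 1 + 1 + 1 + 1 + 1 + 1 + 1 + 1 + 0
= 8


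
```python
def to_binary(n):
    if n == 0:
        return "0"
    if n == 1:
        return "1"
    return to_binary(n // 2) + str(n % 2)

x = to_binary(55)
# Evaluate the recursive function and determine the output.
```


to_binary(55)
= to_binary(27) + "1"
= to_binary(13) + "1" + "1"
= to_binary(6) + "1" + "1" + "1"
= to_binary(3) + "0" + "1" + "1" + "1"
= to_binary(1) + "1" + "0" + "1" + "1" + "1"
= "1" + "1" + "0" + "1" + "1" + "1"
= "110111"


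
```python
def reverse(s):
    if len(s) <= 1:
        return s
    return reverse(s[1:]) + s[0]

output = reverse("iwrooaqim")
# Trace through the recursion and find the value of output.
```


reverse("iwrooaqim")
= reverse("wrooaqim") + "i"
= reverse("rooaqim") + "w" + "i"
= reverse("ooaqim") + "r" + "w" + "i"
= reverse("oaqim") + "o" + "r" + "w" + "i"
= reverse("aqim") + "o" + "o" + "r" + "w" + "i"
= reverse("qim") + "a" + "o" + "o" + "r" + "w" + "i"
= reverse("im") + "q" + "a" + "o" + "o" + "r" + "w" + "i"
= reverse("m") + "i" + "q" + "a" + "o" + "o" + "r" + "w" + "i"
= "m" + "i" + "q" + "a" + "o" + "o" + "r" + "w" + "i"
= "miqaoorwi"


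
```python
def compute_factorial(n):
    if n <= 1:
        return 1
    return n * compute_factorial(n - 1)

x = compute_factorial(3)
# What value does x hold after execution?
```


compute_factorial(3)
= 3 * compute_factorial(2)
= 3 * 2 * compute_factorial(1)
= 3 * 2 * 1
= 6


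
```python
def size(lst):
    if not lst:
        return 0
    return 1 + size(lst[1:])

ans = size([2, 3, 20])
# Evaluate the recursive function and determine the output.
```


size([2, 3, 20])
= 1 + size([3, 20])
= 1 + 1 + size([20])
= 1 + 1 + 1 + size([])
= 1 + 1 + 1 + 0
= 3


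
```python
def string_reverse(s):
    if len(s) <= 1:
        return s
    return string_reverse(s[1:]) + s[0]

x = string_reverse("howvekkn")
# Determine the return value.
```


string_reverse("howvekkn")
= string_reverse("owvekkn") + "h"
= string_reverse("wvekkn") + "o" + "h"
= string_reverse("vekkn") + "w" + "o" + "h"
= string_reverse("ekkn") + "v" + "w" + "o" + "h"
= string_reverse("kkn") + "e" + "v" + "w" + "o" + "h"
= string_reverse("kn") + "k" + "e" + "v" + "w" + "o" + "h"
= string_reverse("n") + "k" + "k" + "e" + "v" + "w" + "o" + "h"
= "n" + "k" + "k" + "e" + "v" + "w" + "o" + "h"
= "nkkevwoh"


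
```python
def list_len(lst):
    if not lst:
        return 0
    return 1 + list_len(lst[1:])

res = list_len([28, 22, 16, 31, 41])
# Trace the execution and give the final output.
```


list_len([28, 22, 16, 31, 41])
= 1 + list_len([22, 16, 31, 41])
= 1 + 1 + list_len([16, 31, 41])
= 1 + 1 + 1 + list_len([31, 41])
= 1 + 1 + 1 + 1 + list_len([41])
= 1 + 1 + 1 + 1 + 1 + list_len([])
= 1 + 1 + 1 + 1 + 1 + 0
= 5


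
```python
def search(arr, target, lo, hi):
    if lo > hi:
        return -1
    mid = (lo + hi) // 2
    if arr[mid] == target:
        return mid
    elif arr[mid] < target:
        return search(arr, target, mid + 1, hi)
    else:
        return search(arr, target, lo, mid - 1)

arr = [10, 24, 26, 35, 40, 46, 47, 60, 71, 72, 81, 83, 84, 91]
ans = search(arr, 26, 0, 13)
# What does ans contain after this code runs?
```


search(arr, 26, 0, 13)
lo=0, hi=13, mid=6, arr[mid]=47
47 > 26, search left half
lo=0, hi=5, mid=2, arr[mid]=26
arr[2] == 26, found at index 2
= 2


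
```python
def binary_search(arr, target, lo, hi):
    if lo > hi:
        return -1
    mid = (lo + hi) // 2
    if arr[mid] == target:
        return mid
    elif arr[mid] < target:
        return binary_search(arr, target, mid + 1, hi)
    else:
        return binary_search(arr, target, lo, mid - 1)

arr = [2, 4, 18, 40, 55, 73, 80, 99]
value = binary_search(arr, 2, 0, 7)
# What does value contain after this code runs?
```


binary_search(arr, 2, 0, 7)
lo=0, hi=7, mid=3, arr[mid]=40
40 > 2, search left half
lo=0, hi=2, mid=1, arr[mid]=4
4 > 2, search left half
lo=0, hi=0, mid=0, arr[mid]=2
arr[0] == 2, found at index 0
= 0


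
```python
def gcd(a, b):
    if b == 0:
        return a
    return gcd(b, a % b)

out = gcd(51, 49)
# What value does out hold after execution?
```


gcd(51, 49)
= gcd(49, 51 % 49) = gcd(49, 2)
= gcd(2, 49 % 2) = gcd(2, 1)
= gcd(1, 2 % 1) = gcd(1, 0)
b == 0, return a = 1


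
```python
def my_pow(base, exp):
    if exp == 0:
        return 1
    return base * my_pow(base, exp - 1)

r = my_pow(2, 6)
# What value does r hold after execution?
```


my_pow(2, 6)
= 2 * my_pow(2, 5)
= 2 * 2 * my_pow(2, 4)
= 2 * 2 * 2 * my_pow(2, 3)
= 2 * 2 * 2 * 2 * my_pow(2, 2)
= 2 * 2 * 2 * 2 * 2 * my_pow(2, 1)
= 2 * 2 * 2 * 2 * 2 * 2 * my_pow(2, 0)
= 2 * 2 * 2 * 2 * 2 * 2 * 1
= 64


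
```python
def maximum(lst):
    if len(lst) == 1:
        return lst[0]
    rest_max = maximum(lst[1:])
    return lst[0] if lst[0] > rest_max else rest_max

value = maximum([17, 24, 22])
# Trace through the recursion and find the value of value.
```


maximum([17, 24, 22])
= compare 17 with maximum([24, 22])
= compare 24 with maximum([22])
Base: maximum([22]) = 22
compare 24 with 22: max = 24
compare 17 with 24: max = 24
= 24


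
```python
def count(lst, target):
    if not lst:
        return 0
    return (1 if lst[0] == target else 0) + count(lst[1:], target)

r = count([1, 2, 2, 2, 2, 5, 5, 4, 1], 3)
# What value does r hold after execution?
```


count([1, 2, 2, 2, 2, 5, 5, 4, 1], 3)
lst[0]=1 != 3: 0 + count([2, 2, 2, 2, 5, 5, 4, 1], 3)
lst[0]=2 != 3: 0 + count([2, 2, 2, 5, 5, 4, 1], 3)
lst[0]=2 != 3: 0 + count([2, 2, 5, 5, 4, 1], 3)
lst[0]=2 != 3: 0 + count([2, 5, 5, 4, 1], 3)
lst[0]=2 != 3: 0 + count([5, 5, 4, 1], 3)
lst[0]=5 != 3: 0 + count([5, 4, 1], 3)
lst[0]=5 != 3: 0 + count([4, 1], 3)
lst[0]=4 != 3: 0 + count([1], 3)
lst[0]=1 != 3: 0 + count([], 3)
= 0


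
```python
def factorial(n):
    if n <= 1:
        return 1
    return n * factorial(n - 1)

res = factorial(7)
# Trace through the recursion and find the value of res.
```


factorial(7)
= 7 * factorial(6)
= 7 * 6 * factorial(5)
= 7 * 6 * 5 * factorial(4)
= 7 * 6 * 5 * 4 * factorial(3)
= 7 * 6 * 5 * 4 * 3 * factorial(2)
= 7 * 6 * 5 * 4 * 3 * 2 * factorial(1)
= 7 * 6 * 5 * 4 * 3 * 2 * 1
= 5040


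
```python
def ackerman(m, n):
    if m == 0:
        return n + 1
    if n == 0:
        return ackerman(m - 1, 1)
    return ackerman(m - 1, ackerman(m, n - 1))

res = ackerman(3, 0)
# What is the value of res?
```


ackerman(3, 0)
n == 0: return ackerman(2, 1)
= ackerman(2, 1) = 5
= 5


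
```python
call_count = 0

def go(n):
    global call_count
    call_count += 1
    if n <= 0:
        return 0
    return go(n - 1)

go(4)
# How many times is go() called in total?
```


go(4) calls go(3) calls ... calls go(0)
Total calls: 4 + 1 (for base case) = 5


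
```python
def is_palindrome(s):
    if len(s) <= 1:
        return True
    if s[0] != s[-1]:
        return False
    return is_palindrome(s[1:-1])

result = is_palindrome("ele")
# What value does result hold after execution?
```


is_palindrome("ele")
"ele": s[0]='e' == s[-1]='e' -> is_palindrome("l")
"l": len <= 1 -> True
= True


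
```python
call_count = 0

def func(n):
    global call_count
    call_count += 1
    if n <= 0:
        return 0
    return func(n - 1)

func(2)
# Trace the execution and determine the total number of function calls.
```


func(2) calls func(1) calls ... calls func(0)
Total calls: 2 + 1 (for base case) = 3


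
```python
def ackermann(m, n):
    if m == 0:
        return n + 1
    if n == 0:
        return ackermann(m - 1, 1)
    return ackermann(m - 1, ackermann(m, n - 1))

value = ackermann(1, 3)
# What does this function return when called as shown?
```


ackermann(1, 3)
= ackermann(0, ackermann(1, 2))
First compute ackermann(1, 2) = 4
= ackermann(0, 4)
= 5


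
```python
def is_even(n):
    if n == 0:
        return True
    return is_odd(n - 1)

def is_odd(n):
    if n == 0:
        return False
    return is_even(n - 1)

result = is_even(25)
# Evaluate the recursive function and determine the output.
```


is_even(25)
= is_odd(24)
= is_even(23)
= is_odd(22)
= is_even(21)
= is_odd(20)
= is_even(19)
= is_odd(18)
= is_even(17)
= is_odd(16)
= is_even(15)
= is_odd(14)
= is_even(13)
= is_odd(12)
= is_even(11)
= is_odd(10)
= is_even(9)
= is_odd(8)
= is_even(7)
= is_odd(6)
= is_even(5)
= is_odd(4)
= is_even(3)
= is_odd(2)
= is_even(1)
= is_odd(0)
n == 0: return False
= False


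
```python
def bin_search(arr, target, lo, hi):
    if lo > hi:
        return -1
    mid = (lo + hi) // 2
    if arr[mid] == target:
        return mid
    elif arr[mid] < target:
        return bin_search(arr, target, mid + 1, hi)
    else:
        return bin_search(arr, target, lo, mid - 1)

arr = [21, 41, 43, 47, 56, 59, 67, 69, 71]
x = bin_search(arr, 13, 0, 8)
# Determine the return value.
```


bin_search(arr, 13, 0, 8)
lo=0, hi=8, mid=4, arr[mid]=56
56 > 13, search left half
lo=0, hi=3, mid=1, arr[mid]=41
41 > 13, search left half
lo=0, hi=0, mid=0, arr[mid]=21
21 > 13, search left half
lo > hi, target not found, return -1
= -1


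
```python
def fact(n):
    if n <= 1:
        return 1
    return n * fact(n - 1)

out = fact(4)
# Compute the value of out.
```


fact(4)
= 4 * fact(3)
= 4 * 3 * fact(2)
= 4 * 3 * 2 * fact(1)
= 4 * 3 * 2 * 1
= 24


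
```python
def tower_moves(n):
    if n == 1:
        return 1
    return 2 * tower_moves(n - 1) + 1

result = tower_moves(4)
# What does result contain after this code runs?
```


tower_moves(4)
= 2 * tower_moves(3) + 1
= 2 * (2 * tower_moves(2) + 1) + 1
= 2 * (2 * (2 * tower_moves(1) + 1) + 1) + 1
Now compute bottom-up:
tower_moves(1) = 1
tower_moves(2) = 2 * 1 + 1 = 3
tower_moves(3) = 2 * 3 + 1 = 7
tower_moves(4) = 2 * 7 + 1 = 15
= 15


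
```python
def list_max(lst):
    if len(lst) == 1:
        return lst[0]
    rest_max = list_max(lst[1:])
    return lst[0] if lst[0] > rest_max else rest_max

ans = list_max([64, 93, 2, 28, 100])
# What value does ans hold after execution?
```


list_max([64, 93, 2, 28, 100])
= compare 64 with list_max([93, 2, 28, 100])
= compare 93 with list_max([2, 28, 100])
= compare 2 with list_max([28, 100])
= compare 28 with list_max([100])
Base: list_max([100]) = 100
compare 28 with 100: max = 100
compare 2 with 100: max = 100
compare 93 with 100: max = 100
compare 64 with 100: max = 100
= 100


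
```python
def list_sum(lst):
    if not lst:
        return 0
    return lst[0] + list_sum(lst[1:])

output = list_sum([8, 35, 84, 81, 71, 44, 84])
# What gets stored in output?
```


list_sum([8, 35, 84, 81, 71, 44, 84])
= 8 + list_sum([35, 84, 81, 71, 44, 84])
= 8 + 35 + list_sum([84, 81, 71, 44, 84])
= 8 + 35 + 84 + list_sum([81, 71, 44, 84])
= 8 + 35 + 84 + 81 + list_sum([71, 44, 84])
= 8 + 35 + 84 + 81 + 71 + list_sum([44, 84])
= 8 + 35 + 84 + 81 + 71 + 44 + list_sum([84])
= 8 + 35 + 84 + 81 + 71 + 44 + 84 + list_sum([])
= 8 + 35 + 84 + 81 + 71 + 44 + 84 + 0
= 407


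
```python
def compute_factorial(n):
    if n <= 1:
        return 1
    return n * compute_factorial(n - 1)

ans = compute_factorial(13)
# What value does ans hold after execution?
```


compute_factorial(13)
= 13 * compute_factorial(12)
= 13 * 12 * compute_factorial(11)
= 13 * 12 * 11 * compute_factorial(10)
= 13 * 12 * 11 * 10 * compute_factorial(9)
= 13 * 12 * 11 * 10 * 9 * compute_factorial(8)
= 13 * 12 * 11 * 10 * 9 * 8 * compute_factorial(7)
= 13 * 12 * 11 * 10 * 9 * 8 * 7 * compute_factorial(6)
= 13 * 12 * 11 * 10 * 9 * 8 * 7 * 6 * compute_factorial(5)
= 13 * 12 * 11 * 10 * 9 * 8 * 7 * 6 * 5 * compute_factorial(4)
= 13 * 12 * 11 * 10 * 9 * 8 * 7 * 6 * 5 * 4 * compute_factorial(3)
= 13 * 12 * 11 * 10 * 9 * 8 * 7 * 6 * 5 * 4 * 3 * compute_factorial(2)
= 13 * 12 * 11 * 10 * 9 * 8 * 7 * 6 * 5 * 4 * 3 * 2 * compute_factorial(1)
= 13 * 12 * 11 * 10 * 9 * 8 * 7 * 6 * 5 * 4 * 3 * 2 * 1
= 6227020800


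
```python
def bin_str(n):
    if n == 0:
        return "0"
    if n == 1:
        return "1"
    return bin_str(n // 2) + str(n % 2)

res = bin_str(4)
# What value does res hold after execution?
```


bin_str(4)
= bin_str(2) + "0"
= bin_str(1) + "0" + "0"
= "1" + "0" + "0"
= "100"


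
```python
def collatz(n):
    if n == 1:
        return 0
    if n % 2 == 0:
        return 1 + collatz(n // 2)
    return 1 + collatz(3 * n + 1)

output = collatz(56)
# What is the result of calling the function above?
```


collatz(56)
56 is even -> collatz(28)
28 is even -> collatz(14)
14 is even -> collatz(7)
7 is odd -> 3*7+1 = 22 -> collatz(22)
22 is even -> collatz(11)
11 is odd -> 3*11+1 = 34 -> collatz(34)
34 is even -> collatz(17)
17 is odd -> 3*17+1 = 52 -> collatz(52)
52 is even -> collatz(26)
26 is even -> collatz(13)
13 is odd -> 3*13+1 = 40 -> collatz(40)
40 is even -> collatz(20)
20 is even -> collatz(10)
10 is even -> collatz(5)
5 is odd -> 3*5+1 = 16 -> collatz(16)
16 is even -> collatz(8)
8 is even -> collatz(4)
4 is even -> collatz(2)
2 is even -> collatz(1)
Reached 1 after 19 steps
= 19


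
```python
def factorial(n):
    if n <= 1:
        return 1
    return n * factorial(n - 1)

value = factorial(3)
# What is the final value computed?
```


factorial(3)
= 3 * factorial(2)
= 3 * 2 * factorial(1)
= 3 * 2 * 1
= 6


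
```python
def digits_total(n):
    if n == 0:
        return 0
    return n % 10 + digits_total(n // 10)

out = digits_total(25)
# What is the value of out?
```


digits_total(25)
= 5 + digits_total(2)
= 5 + 2 + digits_total(0)
= 5 + 2 + 0
= 7


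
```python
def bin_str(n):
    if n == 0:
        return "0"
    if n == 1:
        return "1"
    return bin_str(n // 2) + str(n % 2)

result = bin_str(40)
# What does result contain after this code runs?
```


bin_str(40)
= bin_str(20) + "0"
= bin_str(10) + "0" + "0"
= bin_str(5) + "0" + "0" + "0"
= bin_str(2) + "1" + "0" + "0" + "0"
= bin_str(1) + "0" + "1" + "0" + "0" + "0"
= "1" + "0" + "1" + "0" + "0" + "0"
= "101000"


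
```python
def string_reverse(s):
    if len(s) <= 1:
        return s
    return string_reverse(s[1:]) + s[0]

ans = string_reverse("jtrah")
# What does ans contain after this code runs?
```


string_reverse("jtrah")
= string_reverse("trah") + "j"
= string_reverse("rah") + "t" + "j"
= string_reverse("ah") + "r" + "t" + "j"
= string_reverse("h") + "a" + "r" + "t" + "j"
= "h" + "a" + "r" + "t" + "j"
= "hartj"


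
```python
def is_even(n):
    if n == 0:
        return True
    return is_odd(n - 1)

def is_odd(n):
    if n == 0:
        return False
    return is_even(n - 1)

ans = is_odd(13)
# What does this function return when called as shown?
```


is_odd(13)
= is_even(12)
= is_odd(11)
= is_even(10)
= is_odd(9)
= is_even(8)
= is_odd(7)
= is_even(6)
= is_odd(5)
= is_even(4)
= is_odd(3)
= is_even(2)
= is_odd(1)
= is_even(0)
n == 0: return True
= True


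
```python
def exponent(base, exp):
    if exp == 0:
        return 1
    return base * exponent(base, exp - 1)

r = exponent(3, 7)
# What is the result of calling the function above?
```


exponent(3, 7)
= 3 * exponent(3, 6)
= 3 * 3 * exponent(3, 5)
= 3 * 3 * 3 * exponent(3, 4)
= 3 * 3 * 3 * 3 * exponent(3, 3)
= 3 * 3 * 3 * 3 * 3 * exponent(3, 2)
= 3 * 3 * 3 * 3 * 3 * 3 * exponent(3, 1)
= 3 * 3 * 3 * 3 * 3 * 3 * 3 * exponent(3, 0)
= 3 * 3 * 3 * 3 * 3 * 3 * 3 * 1
= 2187


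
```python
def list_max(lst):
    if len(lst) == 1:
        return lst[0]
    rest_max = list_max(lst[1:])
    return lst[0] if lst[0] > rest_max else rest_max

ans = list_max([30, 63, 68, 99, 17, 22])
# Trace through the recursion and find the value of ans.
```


list_max([30, 63, 68, 99, 17, 22])
= compare 30 with list_max([63, 68, 99, 17, 22])
= compare 63 with list_max([68, 99, 17, 22])
= compare 68 with list_max([99, 17, 22])
= compare 99 with list_max([17, 22])
= compare 17 with list_max([22])
Base: list_max([22]) = 22
compare 17 with 22: max = 22
compare 99 with 22: max = 99
compare 68 with 99: max = 99
compare 63 with 99: max = 99
compare 30 with 99: max = 99
= 99


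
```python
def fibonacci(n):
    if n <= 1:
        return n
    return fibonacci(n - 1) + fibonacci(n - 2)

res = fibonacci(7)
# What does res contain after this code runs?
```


fibonacci(7)
= fibonacci(6) + fibonacci(5)
= (fibonacci(5) + fibonacci(4)) + fibonacci(5)
Computing bottom-up: fibonacci(0)=0, fibonacci(1)=1, fibonacci(2)=1, fibonacci(3)=2, fibonacci(4)=3, fibonacci(5)=5, fibonacci(6)=8, fibonacci(7)=13
= 13


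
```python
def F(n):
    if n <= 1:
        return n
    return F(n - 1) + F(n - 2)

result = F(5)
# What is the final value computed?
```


F(5)
= F(4) + F(3)
= (F(3) + F(2)) + F(3)
Computing bottom-up: F(0)=0, F(1)=1, F(2)=1, F(3)=2, F(4)=3, F(5)=5
= 5


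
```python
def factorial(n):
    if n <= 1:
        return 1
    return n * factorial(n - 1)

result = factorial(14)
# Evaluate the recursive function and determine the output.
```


factorial(14)
= 14 * factorial(13)
= 14 * 13 * factorial(12)
= 14 * 13 * 12 * factorial(11)
= 14 * 13 * 12 * 11 * factorial(10)
= 14 * 13 * 12 * 11 * 10 * factorial(9)
= 14 * 13 * 12 * 11 * 10 * 9 * factorial(8)
= 14 * 13 * 12 * 11 * 10 * 9 * 8 * factorial(7)
= 14 * 13 * 12 * 11 * 10 * 9 * 8 * 7 * factorial(6)
= 14 * 13 * 12 * 11 * 10 * 9 * 8 * 7 * 6 * factorial(5)
= 14 * 13 * 12 * 11 * 10 * 9 * 8 * 7 * 6 * 5 * factorial(4)
= 14 * 13 * 12 * 11 * 10 * 9 * 8 * 7 * 6 * 5 * 4 * factorial(3)
= 14 * 13 * 12 * 11 * 10 * 9 * 8 * 7 * 6 * 5 * 4 * 3 * factorial(2)
= 14 * 13 * 12 * 11 * 10 * 9 * 8 * 7 * 6 * 5 * 4 * 3 * 2 * factorial(1)
= 14 * 13 * 12 * 11 * 10 * 9 * 8 * 7 * 6 * 5 * 4 * 3 * 2 * 1
= 87178291200


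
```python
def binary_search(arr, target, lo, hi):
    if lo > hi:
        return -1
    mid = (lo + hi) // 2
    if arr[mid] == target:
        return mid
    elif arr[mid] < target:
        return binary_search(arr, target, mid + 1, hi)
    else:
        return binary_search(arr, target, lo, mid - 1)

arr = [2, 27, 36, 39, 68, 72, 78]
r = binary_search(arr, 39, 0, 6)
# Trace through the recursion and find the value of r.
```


binary_search(arr, 39, 0, 6)
lo=0, hi=6, mid=3, arr[mid]=39
arr[3] == 39, found at index 3
= 3


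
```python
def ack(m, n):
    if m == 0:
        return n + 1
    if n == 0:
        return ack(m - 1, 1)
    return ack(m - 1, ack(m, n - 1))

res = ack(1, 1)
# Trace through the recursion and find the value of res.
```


ack(1, 1)
= ack(0, ack(1, 0))
First compute ack(1, 0) = 2
= ack(0, 2)
= 3


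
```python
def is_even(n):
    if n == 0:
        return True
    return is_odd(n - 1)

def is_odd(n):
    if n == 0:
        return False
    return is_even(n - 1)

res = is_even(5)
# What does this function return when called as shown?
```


is_even(5)
= is_odd(4)
= is_even(3)
= is_odd(2)
= is_even(1)
= is_odd(0)
n == 0: return False
= False


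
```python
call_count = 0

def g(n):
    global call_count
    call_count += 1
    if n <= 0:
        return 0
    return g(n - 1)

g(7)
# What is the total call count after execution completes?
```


g(7) calls g(6) calls ... calls g(0)
Total calls: 7 + 1 (for base case) = 8


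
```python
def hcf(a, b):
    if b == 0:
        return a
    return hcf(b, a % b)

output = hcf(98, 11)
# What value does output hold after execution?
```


hcf(98, 11)
= hcf(11, 98 % 11) = hcf(11, 10)
= hcf(10, 11 % 10) = hcf(10, 1)
= hcf(1, 10 % 1) = hcf(1, 0)
b == 0, return a = 1


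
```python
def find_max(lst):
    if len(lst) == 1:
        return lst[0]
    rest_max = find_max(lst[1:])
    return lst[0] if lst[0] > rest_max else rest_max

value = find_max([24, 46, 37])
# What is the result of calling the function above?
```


find_max([24, 46, 37])
= compare 24 with find_max([46, 37])
= compare 46 with find_max([37])
Base: find_max([37]) = 37
compare 46 with 37: max = 46
compare 24 with 46: max = 46
= 46


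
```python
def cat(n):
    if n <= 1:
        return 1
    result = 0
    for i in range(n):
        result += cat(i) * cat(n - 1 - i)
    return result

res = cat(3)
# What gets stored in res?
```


cat(3)
= sum of cat(i) * cat(3-1-i) for i in 0..2
First compute sub-values bottom-up:
  cat(0) = 1, cat(1) = 1
  cat(2) = 1*1 + 1*1 = 2
Now cat(3):
  cat(0)*cat(2) = 1*2 = 2
  cat(1)*cat(1) = 1*1 = 1
  cat(2)*cat(0) = 2*1 = 2
= 2 + 1 + 2
= 5


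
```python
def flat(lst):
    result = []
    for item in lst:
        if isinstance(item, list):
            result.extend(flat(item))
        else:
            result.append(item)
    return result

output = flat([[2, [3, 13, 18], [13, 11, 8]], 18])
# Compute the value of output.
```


flat([[2, [3, 13, 18], [13, 11, 8]], 18])
Processing each element:
  [2, [3, 13, 18], [13, 11, 8]] is a list -> flat recursively -> [2, 3, 13, 18, 13, 11, 8]
  18 is not a list -> append 18
= [2, 3, 13, 18, 13, 11, 8, 18]


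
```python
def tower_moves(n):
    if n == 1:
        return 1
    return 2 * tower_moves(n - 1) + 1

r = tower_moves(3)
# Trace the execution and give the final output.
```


tower_moves(3)
= 2 * tower_moves(2) + 1
= 2 * (2 * tower_moves(1) + 1) + 1
Now compute bottom-up:
tower_moves(1) = 1
tower_moves(2) = 2 * 1 + 1 = 3
tower_moves(3) = 2 * 3 + 1 = 7
= 7


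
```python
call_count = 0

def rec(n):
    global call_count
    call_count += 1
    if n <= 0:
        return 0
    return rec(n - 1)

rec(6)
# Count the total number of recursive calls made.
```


rec(6) calls rec(5) calls ... calls rec(0)
Total calls: 6 + 1 (for base case) = 7


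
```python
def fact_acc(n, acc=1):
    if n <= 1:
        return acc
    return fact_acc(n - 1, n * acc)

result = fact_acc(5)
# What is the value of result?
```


fact_acc(5, 1)
= fact_acc(4, 5 * 1) = fact_acc(4, 5)
= fact_acc(3, 4 * 5) = fact_acc(3, 20)
= fact_acc(2, 3 * 20) = fact_acc(2, 60)
= fact_acc(1, 2 * 60) = fact_acc(1, 120)
n <= 1, return acc = 120


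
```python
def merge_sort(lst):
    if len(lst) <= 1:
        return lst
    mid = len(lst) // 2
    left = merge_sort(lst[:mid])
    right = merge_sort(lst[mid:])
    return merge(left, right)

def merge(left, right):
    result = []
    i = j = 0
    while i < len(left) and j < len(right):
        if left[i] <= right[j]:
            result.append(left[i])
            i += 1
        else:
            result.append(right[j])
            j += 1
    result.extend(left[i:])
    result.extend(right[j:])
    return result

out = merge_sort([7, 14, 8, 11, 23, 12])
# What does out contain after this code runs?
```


merge_sort([7, 14, 8, 11, 23, 12])
Split into [7, 14, 8] and [11, 23, 12]
Left sorted: [7, 8, 14]
Right sorted: [11, 12, 23]
Merge [7, 8, 14] and [11, 12, 23]
= [7, 8, 11, 12, 14, 23]


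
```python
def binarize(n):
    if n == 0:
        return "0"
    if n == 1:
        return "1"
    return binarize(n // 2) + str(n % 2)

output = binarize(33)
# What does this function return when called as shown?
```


binarize(33)
= binarize(16) + "1"
= binarize(8) + "0" + "1"
= binarize(4) + "0" + "0" + "1"
= binarize(2) + "0" + "0" + "0" + "1"
= binarize(1) + "0" + "0" + "0" + "0" + "1"
= "1" + "0" + "0" + "0" + "0" + "1"
= "100001"


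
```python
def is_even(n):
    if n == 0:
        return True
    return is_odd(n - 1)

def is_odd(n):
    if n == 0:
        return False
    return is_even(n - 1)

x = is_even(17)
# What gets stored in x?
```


is_even(17)
= is_odd(16)
= is_even(15)
= is_odd(14)
= is_even(13)
= is_odd(12)
= is_even(11)
= is_odd(10)
= is_even(9)
= is_odd(8)
= is_even(7)
= is_odd(6)
= is_even(5)
= is_odd(4)
= is_even(3)
= is_odd(2)
= is_even(1)
= is_odd(0)
n == 0: return False
= False


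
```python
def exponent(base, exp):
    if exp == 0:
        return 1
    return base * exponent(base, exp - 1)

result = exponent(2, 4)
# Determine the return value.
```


exponent(2, 4)
= 2 * exponent(2, 3)
= 2 * 2 * exponent(2, 2)
= 2 * 2 * 2 * exponent(2, 1)
= 2 * 2 * 2 * 2 * exponent(2, 0)
= 2 * 2 * 2 * 2 * 1
= 16
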